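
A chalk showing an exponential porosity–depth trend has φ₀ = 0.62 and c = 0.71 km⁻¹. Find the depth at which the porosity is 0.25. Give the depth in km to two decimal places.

1.28 km

Invert Athy's law: z = ln(φ₀/φ) / c
z = ln(0.62/0.25) / 0.71 = ln(2.48) / 0.71 = 0.9083 / 0.71 = 1.279 km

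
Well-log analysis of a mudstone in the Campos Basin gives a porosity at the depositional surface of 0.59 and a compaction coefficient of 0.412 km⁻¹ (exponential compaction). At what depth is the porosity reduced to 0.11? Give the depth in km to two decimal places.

4.08 km

Invert Athy's law: z = ln(n₀/n) / k
z = ln(0.59/0.11) / 0.412 = ln(5.364) / 0.412 = 1.6796 / 0.412 = 4.077 km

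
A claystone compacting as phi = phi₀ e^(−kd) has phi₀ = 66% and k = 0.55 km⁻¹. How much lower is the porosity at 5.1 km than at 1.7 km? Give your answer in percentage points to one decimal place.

phi(1.7) = 0.66·e^(−0.55×1.7) = 0.2591
phi(5.1) = 0.66·e^(−0.55×5.1) = 0.0399
Δphi = 0.2591 − 0.0399 = 0.2192

21.9 percentage points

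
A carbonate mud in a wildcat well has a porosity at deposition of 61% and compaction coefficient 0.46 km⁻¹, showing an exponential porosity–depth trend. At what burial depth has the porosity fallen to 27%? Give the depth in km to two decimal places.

1.77 km

Invert Athy's law: d = ln(n₀/n) / β
d = ln(0.61/0.27) / 0.46 = ln(2.259) / 0.46 = 0.8150 / 0.46 = 1.772 km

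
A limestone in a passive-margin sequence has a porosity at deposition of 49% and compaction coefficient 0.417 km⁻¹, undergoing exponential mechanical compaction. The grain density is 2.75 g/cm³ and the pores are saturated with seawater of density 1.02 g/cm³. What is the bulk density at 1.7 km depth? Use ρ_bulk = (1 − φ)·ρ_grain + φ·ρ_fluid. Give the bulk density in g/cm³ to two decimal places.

Porosity at depth: φ = 0.49·exp(−0.417×1.7) = 0.49×0.4922 = 0.2412
Bulk density: ρ_b = (1−φ)ρ_g + φ·ρ_f = 0.7588×2.75 + 0.2412×1.02
       = 2.087 + 0.246 = 2.333 g/cm³

2.33 g/cm³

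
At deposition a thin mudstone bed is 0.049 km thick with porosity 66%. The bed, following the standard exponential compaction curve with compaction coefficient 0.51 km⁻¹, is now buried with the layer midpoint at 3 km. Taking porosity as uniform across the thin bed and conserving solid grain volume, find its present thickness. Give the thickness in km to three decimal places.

Porosity at 3 km: φ = 0.66·exp(−0.51×3) = 0.1429
Solid-volume conservation: h(1−φ) = h₀(1−φ₀) ⇒ h = h₀·(1−φ₀)/(1−φ)
h = 0.049 × (1 − 0.66)/(1 − 0.1429) = 0.049 × 0.3967 = 0.0194 km

0.019 km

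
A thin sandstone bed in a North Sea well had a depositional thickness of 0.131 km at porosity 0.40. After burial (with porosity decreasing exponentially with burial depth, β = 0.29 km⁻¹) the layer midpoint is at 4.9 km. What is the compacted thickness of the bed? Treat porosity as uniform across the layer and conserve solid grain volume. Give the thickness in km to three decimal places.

Porosity at 4.9 km: phi = 0.4·exp(−0.29×4.9) = 0.0966
Solid-volume conservation: h(1−phi) = h₀(1−phi₀) ⇒ h = h₀·(1−phi₀)/(1−phi)
h = 0.131 × (1 − 0.4)/(1 − 0.0966) = 0.131 × 0.6641 = 0.0870 km

0.087 km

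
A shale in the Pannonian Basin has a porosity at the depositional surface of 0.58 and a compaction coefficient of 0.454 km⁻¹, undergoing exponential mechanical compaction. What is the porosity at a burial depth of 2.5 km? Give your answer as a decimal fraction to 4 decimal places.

0.1864

n = n₀·exp(−k·Z) = 0.58 × exp(−0.454 × 2.5) = 0.58 × exp(−1.135)
  = 0.58 × 0.3214 = 0.1864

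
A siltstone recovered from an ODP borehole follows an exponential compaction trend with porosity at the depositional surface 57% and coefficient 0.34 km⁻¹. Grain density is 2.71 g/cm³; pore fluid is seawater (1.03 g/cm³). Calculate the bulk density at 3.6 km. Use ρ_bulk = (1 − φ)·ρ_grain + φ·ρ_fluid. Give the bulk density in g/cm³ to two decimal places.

2.43 g/cm³

Porosity at depth: n = 0.57·exp(−0.34×3.6) = 0.57×0.2941 = 0.1676
Bulk density: ρ_b = (1−n)ρ_g + n·ρ_f = 0.8324×2.71 + 0.1676×1.03
       = 2.256 + 0.173 = 2.428 g/cm³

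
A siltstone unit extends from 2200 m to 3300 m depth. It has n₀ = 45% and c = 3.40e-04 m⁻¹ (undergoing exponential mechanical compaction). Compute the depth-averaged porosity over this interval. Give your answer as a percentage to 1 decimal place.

17.8%

Working in km (1 km = 1000 m; c in km⁻¹ = c in m⁻¹ × 1000):
⟨n⟩ = (1/(d₂−d₁)) ∫ n₀ e^(−cd) dd = n₀·(e^(−c·d₁) − e^(−c·d₂)) / (c·(d₂−d₁))
e^(−0.34×2.2) = 0.4733; e^(−0.34×3.3) = 0.3256
⟨n⟩ = 0.45 × (0.4733 − 0.3256) / (0.34 × 1.1) = 0.45 × 0.3949 = 0.1777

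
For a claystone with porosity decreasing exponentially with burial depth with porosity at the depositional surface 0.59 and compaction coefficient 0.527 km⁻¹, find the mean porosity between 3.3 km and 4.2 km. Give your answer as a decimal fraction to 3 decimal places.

⟨n⟩ = (1/(d₂−d₁)) ∫ n₀ e^(−cd) dd = n₀·(e^(−c·d₁) − e^(−c·d₂)) / (c·(d₂−d₁))
e^(−0.527×3.3) = 0.1757; e^(−0.527×4.2) = 0.1093
⟨n⟩ = 0.59 × (0.1757 − 0.1093) / (0.527 × 0.9) = 0.59 × 0.1399 = 0.0825

0.083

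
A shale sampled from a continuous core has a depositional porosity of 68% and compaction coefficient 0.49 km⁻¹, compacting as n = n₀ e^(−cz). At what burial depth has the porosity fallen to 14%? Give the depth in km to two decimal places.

Invert Athy's law: z = ln(n₀/n) / c
z = ln(0.68/0.14) / 0.49 = ln(4.857) / 0.49 = 1.5805 / 0.49 = 3.225 km

3.23 km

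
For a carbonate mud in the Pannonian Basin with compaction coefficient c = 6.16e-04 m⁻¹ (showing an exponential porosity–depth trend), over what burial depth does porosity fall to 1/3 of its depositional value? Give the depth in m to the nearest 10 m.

1780 m

Working in km (1 km = 1000 m; c in km⁻¹ = c in m⁻¹ × 1000):
n/n₀ = 1/3 ⇒ exp(−c·Z) = 1/3 ⇒ Z = ln(3) / c
Z = 1.0986 / 0.616 = 1.783 km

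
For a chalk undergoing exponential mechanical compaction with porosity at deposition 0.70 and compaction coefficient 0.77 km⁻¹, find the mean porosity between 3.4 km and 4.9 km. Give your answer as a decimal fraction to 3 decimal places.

0.030

⟨phi⟩ = (1/(d₂−d₁)) ∫ phi₀ e^(−βd) dd = phi₀·(e^(−β·d₁) − e^(−β·d₂)) / (β·(d₂−d₁))
e^(−0.77×3.4) = 0.0729; e^(−0.77×4.9) = 0.0230
⟨phi⟩ = 0.7 × (0.0729 − 0.0230) / (0.77 × 1.5) = 0.7 × 0.0433 = 0.0303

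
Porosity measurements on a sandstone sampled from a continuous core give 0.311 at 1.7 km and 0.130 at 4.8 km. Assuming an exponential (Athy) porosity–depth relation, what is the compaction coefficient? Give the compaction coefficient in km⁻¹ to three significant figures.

0.281 km⁻¹

Athy: phi(Z) = phi₀ e^(−βZ) ⇒ phi₁/phi₂ = e^{β(Z₂−Z₁)} ⇒ β = ln(phi₁/phi₂)/(Z₂−Z₁)
β = ln(0.311/0.13) / (4.8 − 1.7) = ln(2.392) / 3.1 = 0.8723 / 3.1 = 0.2814 km⁻¹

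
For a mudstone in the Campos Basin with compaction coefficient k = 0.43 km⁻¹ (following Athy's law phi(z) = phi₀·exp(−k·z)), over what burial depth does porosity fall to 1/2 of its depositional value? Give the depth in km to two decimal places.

1.61 km

phi/phi₀ = 1/2 ⇒ exp(−k·z) = 1/2 ⇒ z = ln(2) / k
z = 0.6931 / 0.43 = 1.612 km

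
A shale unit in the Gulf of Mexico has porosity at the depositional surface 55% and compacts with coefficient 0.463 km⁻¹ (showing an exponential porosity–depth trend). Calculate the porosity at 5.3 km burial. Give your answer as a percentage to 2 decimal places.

4.73%

n = n₀·exp(−k·d) = 0.55 × exp(−0.463 × 5.3) = 0.55 × exp(−2.454)
  = 0.55 × 0.0860 = 0.0473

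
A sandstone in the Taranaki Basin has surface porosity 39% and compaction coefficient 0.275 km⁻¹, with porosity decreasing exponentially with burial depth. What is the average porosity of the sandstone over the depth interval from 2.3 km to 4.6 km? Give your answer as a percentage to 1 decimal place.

⟨phi⟩ = (1/(Z₂−Z₁)) ∫ phi₀ e^(−βZ) dZ = phi₀·(e^(−β·Z₁) − e^(−β·Z₂)) / (β·(Z₂−Z₁))
e^(−0.275×2.3) = 0.5313; e^(−0.275×4.6) = 0.2822
⟨phi⟩ = 0.39 × (0.5313 − 0.2822) / (0.275 × 2.3) = 0.39 × 0.3937 = 0.1535

15.4%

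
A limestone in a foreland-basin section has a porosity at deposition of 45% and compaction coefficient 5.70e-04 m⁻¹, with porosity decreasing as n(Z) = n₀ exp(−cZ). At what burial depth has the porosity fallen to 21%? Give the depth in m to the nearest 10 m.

1340 m

Working in km (1 km = 1000 m; c in km⁻¹ = c in m⁻¹ × 1000):
Invert Athy's law: Z = ln(n₀/n) / c
Z = ln(0.45/0.21) / 0.57 = ln(2.143) / 0.57 = 0.7621 / 0.57 = 1.337 km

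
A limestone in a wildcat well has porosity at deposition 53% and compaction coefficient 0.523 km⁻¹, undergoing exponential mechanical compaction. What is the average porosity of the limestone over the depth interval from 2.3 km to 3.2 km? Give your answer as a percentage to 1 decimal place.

⟨phi⟩ = (1/(Z₂−Z₁)) ∫ phi₀ e^(−cZ) dZ = phi₀·(e^(−c·Z₁) − e^(−c·Z₂)) / (c·(Z₂−Z₁))
e^(−0.523×2.3) = 0.3003; e^(−0.523×3.2) = 0.1876
⟨phi⟩ = 0.53 × (0.3003 − 0.1876) / (0.523 × 0.9) = 0.53 × 0.2395 = 0.1270

12.7%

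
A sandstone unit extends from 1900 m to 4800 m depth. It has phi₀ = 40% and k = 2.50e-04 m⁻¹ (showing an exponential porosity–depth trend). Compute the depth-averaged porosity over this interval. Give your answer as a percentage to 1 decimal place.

Working in km (1 km = 1000 m; k in km⁻¹ = k in m⁻¹ × 1000):
⟨phi⟩ = (1/(z₂−z₁)) ∫ phi₀ e^(−kz) dz = phi₀·(e^(−k·z₁) − e^(−k·z₂)) / (k·(z₂−z₁))
e^(−0.25×1.9) = 0.6219; e^(−0.25×4.8) = 0.3012
⟨phi⟩ = 0.4 × (0.6219 − 0.3012) / (0.25 × 2.9) = 0.4 × 0.4423 = 0.1769

17.7%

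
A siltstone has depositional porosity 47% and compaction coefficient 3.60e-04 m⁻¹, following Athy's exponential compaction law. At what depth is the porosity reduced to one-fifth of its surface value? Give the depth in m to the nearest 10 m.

4470 m

Working in km (1 km = 1000 m; c in km⁻¹ = c in m⁻¹ × 1000):
φ/φ₀ = 1/5 ⇒ exp(−c·z) = 1/5 ⇒ z = ln(5) / c
z = 1.6094 / 0.36 = 4.471 km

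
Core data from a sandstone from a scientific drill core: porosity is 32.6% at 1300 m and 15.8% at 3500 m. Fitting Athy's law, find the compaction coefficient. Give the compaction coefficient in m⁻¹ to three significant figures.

0.000329 m⁻¹

Working in km (1 km = 1000 m; k in km⁻¹ = k in m⁻¹ × 1000):
Athy: n(z) = n₀ e^(−kz) ⇒ n₁/n₂ = e^{k(z₂−z₁)} ⇒ k = ln(n₁/n₂)/(z₂−z₁)
k = ln(0.326/0.158) / (3.5 − 1.3) = ln(2.063) / 2.2 = 0.7243 / 2.2 = 0.3292 km⁻¹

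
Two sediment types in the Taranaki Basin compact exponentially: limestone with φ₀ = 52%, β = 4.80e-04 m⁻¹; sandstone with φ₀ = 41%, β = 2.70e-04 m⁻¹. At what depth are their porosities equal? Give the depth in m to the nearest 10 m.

1130 m

Working in km (1 km = 1000 m; β in km⁻¹ = β in m⁻¹ × 1000):
Set φ₀ₐ e^(−βₐz) = φ₀ᵦ e^(−βᵦz) ⇒ ln(φ₀ₐ/φ₀ᵦ) = (βₐ − βᵦ)·z
z = ln(0.52/0.41) / (0.48 − 0.27) = 0.2377 / 0.21 = 1.132 km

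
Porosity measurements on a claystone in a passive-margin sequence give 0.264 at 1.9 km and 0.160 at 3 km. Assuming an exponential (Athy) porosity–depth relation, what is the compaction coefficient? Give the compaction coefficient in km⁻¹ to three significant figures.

0.455 km⁻¹

Athy: n(Z) = n₀ e^(−kZ) ⇒ n₁/n₂ = e^{k(Z₂−Z₁)} ⇒ k = ln(n₁/n₂)/(Z₂−Z₁)
k = ln(0.264/0.16) / (3 − 1.9) = ln(1.65) / 1.1 = 0.5008 / 1.1 = 0.4553 km⁻¹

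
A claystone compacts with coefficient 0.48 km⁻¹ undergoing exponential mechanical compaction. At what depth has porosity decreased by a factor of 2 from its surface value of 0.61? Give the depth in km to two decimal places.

phi/phi₀ = 1/2 ⇒ exp(−c·z) = 1/2 ⇒ z = ln(2) / c
z = 0.6931 / 0.48 = 1.444 km

1.44 km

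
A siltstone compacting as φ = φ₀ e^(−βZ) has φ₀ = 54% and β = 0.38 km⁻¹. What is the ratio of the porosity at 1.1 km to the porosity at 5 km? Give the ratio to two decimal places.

4.40

φ(Z₁)/φ(Z₂) = e^(−β·Z₁)/e^(−β·Z₂) = e^{β(Z₂−Z₁)}
= exp(0.38 × 3.9) = exp(1.482) = 4.4017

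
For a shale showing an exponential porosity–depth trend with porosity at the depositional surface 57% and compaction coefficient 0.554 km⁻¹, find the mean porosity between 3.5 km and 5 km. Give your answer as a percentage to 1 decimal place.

5.6%

⟨φ⟩ = (1/(d₂−d₁)) ∫ φ₀ e^(−kd) dd = φ₀·(e^(−k·d₁) − e^(−k·d₂)) / (k·(d₂−d₁))
e^(−0.554×3.5) = 0.1438; e^(−0.554×5) = 0.0627
⟨φ⟩ = 0.57 × (0.1438 − 0.0627) / (0.554 × 1.5) = 0.57 × 0.0977 = 0.0557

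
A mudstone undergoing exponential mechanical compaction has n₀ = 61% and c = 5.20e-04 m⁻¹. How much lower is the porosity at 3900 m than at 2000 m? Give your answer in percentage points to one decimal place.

Working in km (1 km = 1000 m; c in km⁻¹ = c in m⁻¹ × 1000):
n(2) = 0.61·e^(−0.52×2) = 0.2156
n(3.9) = 0.61·e^(−0.52×3.9) = 0.0803
Δn = 0.2156 − 0.0803 = 0.1353

13.5 percentage points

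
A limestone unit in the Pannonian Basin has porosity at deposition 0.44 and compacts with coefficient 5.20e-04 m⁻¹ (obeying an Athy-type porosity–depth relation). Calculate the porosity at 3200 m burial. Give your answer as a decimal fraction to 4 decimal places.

0.0833

Working in km (1 km = 1000 m; β in km⁻¹ = β in m⁻¹ × 1000):
φ = φ₀·exp(−β·Z) = 0.44 × exp(−0.52 × 3.2) = 0.44 × exp(−1.664)
  = 0.44 × 0.1894 = 0.0833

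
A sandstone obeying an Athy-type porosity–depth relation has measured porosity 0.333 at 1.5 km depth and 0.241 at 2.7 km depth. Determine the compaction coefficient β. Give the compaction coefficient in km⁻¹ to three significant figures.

0.269 km⁻¹

Athy: phi(z) = phi₀ e^(−βz) ⇒ phi₁/phi₂ = e^{β(z₂−z₁)} ⇒ β = ln(phi₁/phi₂)/(z₂−z₁)
β = ln(0.333/0.241) / (2.7 − 1.5) = ln(1.382) / 1.2 = 0.3233 / 1.2 = 0.2695 km⁻¹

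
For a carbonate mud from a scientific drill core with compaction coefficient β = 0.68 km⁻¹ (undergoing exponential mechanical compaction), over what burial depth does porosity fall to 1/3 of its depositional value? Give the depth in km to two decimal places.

1.62 km

φ/φ₀ = 1/3 ⇒ exp(−β·d) = 1/3 ⇒ d = ln(3) / β
d = 1.0986 / 0.68 = 1.616 km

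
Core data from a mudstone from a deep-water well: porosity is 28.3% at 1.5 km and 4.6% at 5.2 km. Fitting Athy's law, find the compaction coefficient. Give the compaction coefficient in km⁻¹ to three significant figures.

0.491 km⁻¹

Athy: φ(z) = φ₀ e^(−kz) ⇒ φ₁/φ₂ = e^{k(z₂−z₁)} ⇒ k = ln(φ₁/φ₂)/(z₂−z₁)
k = ln(0.283/0.046) / (5.2 − 1.5) = ln(6.152) / 3.7 = 1.8168 / 3.7 = 0.491 km⁻¹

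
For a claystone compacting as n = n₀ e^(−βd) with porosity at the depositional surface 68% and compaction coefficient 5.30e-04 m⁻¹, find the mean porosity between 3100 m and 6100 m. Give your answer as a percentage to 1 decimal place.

6.6%

Working in km (1 km = 1000 m; β in km⁻¹ = β in m⁻¹ × 1000):
⟨n⟩ = (1/(d₂−d₁)) ∫ n₀ e^(−βd) dd = n₀·(e^(−β·d₁) − e^(−β·d₂)) / (β·(d₂−d₁))
e^(−0.53×3.1) = 0.1934; e^(−0.53×6.1) = 0.0394
⟨n⟩ = 0.68 × (0.1934 − 0.0394) / (0.53 × 3) = 0.68 × 0.0968 = 0.0658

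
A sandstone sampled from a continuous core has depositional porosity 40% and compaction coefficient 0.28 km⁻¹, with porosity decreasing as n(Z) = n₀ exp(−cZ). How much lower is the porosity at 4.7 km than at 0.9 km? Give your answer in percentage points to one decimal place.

n(0.9) = 0.4·e^(−0.28×0.9) = 0.3109
n(4.7) = 0.4·e^(−0.28×4.7) = 0.1073
Δn = 0.3109 − 0.1073 = 0.2036

20.4 percentage points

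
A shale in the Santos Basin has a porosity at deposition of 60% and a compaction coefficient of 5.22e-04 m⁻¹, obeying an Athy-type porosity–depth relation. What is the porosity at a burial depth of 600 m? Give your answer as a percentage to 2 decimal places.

43.87%

Working in km (1 km = 1000 m; c in km⁻¹ = c in m⁻¹ × 1000):
phi = phi₀·exp(−c·d) = 0.6 × exp(−0.522 × 0.6) = 0.6 × exp(−0.3132)
  = 0.6 × 0.7311 = 0.4387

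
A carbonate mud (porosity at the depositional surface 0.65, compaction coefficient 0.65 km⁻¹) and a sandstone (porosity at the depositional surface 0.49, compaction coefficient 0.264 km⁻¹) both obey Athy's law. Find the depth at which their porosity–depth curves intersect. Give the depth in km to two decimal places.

0.73 km

Set n₀ₐ e^(−cₐZ) = n₀ᵦ e^(−cᵦZ) ⇒ ln(n₀ₐ/n₀ᵦ) = (cₐ − cᵦ)·Z
Z = ln(0.65/0.49) / (0.65 − 0.264) = 0.2826 / 0.386 = 0.732 km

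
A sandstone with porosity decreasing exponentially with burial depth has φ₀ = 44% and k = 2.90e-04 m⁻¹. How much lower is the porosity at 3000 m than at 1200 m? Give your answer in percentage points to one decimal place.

Working in km (1 km = 1000 m; k in km⁻¹ = k in m⁻¹ × 1000):
φ(1.2) = 0.44·e^(−0.29×1.2) = 0.3107
φ(3) = 0.44·e^(−0.29×3) = 0.1843
Δφ = 0.3107 − 0.1843 = 0.1263

12.6 percentage points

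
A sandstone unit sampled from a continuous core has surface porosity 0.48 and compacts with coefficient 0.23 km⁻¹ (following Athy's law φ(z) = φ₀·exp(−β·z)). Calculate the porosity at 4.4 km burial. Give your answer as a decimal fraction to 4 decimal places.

0.1745

φ = φ₀·exp(−β·z) = 0.48 × exp(−0.23 × 4.4) = 0.48 × exp(−1.012)
  = 0.48 × 0.3635 = 0.1745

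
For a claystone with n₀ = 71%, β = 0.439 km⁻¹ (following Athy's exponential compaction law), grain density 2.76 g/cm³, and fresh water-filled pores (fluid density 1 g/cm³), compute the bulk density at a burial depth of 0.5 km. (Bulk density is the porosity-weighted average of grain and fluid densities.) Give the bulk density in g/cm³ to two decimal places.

Porosity at depth: n = 0.71·exp(−0.439×0.5) = 0.71×0.8029 = 0.5701
Bulk density: ρ_b = (1−n)ρ_g + n·ρ_f = 0.4299×2.76 + 0.5701×1
       = 1.187 + 0.570 = 1.757 g/cm³

1.76 g/cm³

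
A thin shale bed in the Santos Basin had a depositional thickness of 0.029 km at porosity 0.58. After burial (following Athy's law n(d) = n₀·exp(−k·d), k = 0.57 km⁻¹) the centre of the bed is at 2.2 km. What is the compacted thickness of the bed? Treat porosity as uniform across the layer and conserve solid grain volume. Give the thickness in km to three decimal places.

0.015 km

Porosity at 2.2 km: n = 0.58·exp(−0.57×2.2) = 0.1655
Solid-volume conservation: h(1−n) = h₀(1−n₀) ⇒ h = h₀·(1−n₀)/(1−n)
h = 0.029 × (1 − 0.58)/(1 − 0.1655) = 0.029 × 0.5033 = 0.0146 km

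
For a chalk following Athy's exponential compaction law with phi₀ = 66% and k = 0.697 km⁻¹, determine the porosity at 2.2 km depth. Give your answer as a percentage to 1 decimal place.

14.2%

phi = phi₀·exp(−k·z) = 0.66 × exp(−0.697 × 2.2) = 0.66 × exp(−1.533)
  = 0.66 × 0.2158 = 0.1424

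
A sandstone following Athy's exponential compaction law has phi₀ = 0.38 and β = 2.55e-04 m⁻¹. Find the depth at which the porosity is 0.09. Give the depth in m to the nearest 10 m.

Working in km (1 km = 1000 m; β in km⁻¹ = β in m⁻¹ × 1000):
Invert Athy's law: d = ln(phi₀/phi) / β
d = ln(0.38/0.09) / 0.255 = ln(4.222) / 0.255 = 1.4404 / 0.255 = 5.648 km

5650 m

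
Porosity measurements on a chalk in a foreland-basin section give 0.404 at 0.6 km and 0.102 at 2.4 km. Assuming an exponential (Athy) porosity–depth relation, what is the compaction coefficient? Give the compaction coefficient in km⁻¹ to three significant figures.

Athy: phi(z) = phi₀ e^(−cz) ⇒ phi₁/phi₂ = e^{c(z₂−z₁)} ⇒ c = ln(phi₁/phi₂)/(z₂−z₁)
c = ln(0.404/0.102) / (2.4 − 0.6) = ln(3.961) / 1.8 = 1.3764 / 1.8 = 0.7647 km⁻¹

0.765 km⁻¹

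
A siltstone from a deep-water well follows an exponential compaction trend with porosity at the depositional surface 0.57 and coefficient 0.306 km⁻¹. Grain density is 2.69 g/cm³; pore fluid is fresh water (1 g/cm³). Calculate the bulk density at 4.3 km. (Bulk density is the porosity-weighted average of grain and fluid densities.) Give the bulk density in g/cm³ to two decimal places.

2.43 g/cm³

Porosity at depth: φ = 0.57·exp(−0.306×4.3) = 0.57×0.2683 = 0.1529
Bulk density: ρ_b = (1−φ)ρ_g + φ·ρ_f = 0.8471×2.69 + 0.1529×1
       = 2.279 + 0.153 = 2.432 g/cm³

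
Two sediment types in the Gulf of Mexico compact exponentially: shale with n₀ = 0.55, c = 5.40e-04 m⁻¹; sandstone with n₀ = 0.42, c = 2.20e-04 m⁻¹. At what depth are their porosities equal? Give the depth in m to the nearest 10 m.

840 m

Working in km (1 km = 1000 m; c in km⁻¹ = c in m⁻¹ × 1000):
Set n₀ₐ e^(−cₐZ) = n₀ᵦ e^(−cᵦZ) ⇒ ln(n₀ₐ/n₀ᵦ) = (cₐ − cᵦ)·Z
Z = ln(0.55/0.42) / (0.54 − 0.22) = 0.2697 / 0.32 = 0.843 km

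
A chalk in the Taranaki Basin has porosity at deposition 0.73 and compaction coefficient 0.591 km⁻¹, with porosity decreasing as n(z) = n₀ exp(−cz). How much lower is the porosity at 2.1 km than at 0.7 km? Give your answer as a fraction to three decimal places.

n(0.7) = 0.73·e^(−0.591×0.7) = 0.4827
n(2.1) = 0.73·e^(−0.591×2.1) = 0.2110
Δn = 0.4827 − 0.2110 = 0.2717

0.272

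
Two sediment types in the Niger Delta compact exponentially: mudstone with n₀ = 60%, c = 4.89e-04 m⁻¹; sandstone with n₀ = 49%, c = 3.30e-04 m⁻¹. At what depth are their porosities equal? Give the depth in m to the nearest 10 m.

1270 m

Working in km (1 km = 1000 m; c in km⁻¹ = c in m⁻¹ × 1000):
Set n₀ₐ e^(−cₐd) = n₀ᵦ e^(−cᵦd) ⇒ ln(n₀ₐ/n₀ᵦ) = (cₐ − cᵦ)·d
d = ln(0.6/0.49) / (0.489 − 0.33) = 0.2025 / 0.159 = 1.274 km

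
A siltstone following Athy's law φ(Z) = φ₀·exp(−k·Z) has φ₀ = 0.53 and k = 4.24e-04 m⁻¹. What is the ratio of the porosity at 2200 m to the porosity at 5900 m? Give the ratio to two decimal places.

Working in km (1 km = 1000 m; k in km⁻¹ = k in m⁻¹ × 1000):
φ(Z₁)/φ(Z₂) = e^(−k·Z₁)/e^(−k·Z₂) = e^{k(Z₂−Z₁)}
= exp(0.424 × 3.7) = exp(1.569) = 4.8009

4.80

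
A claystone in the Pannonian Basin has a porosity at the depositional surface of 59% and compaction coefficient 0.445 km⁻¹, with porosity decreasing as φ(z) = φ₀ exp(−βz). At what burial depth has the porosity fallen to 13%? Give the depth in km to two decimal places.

3.40 km

Invert Athy's law: z = ln(φ₀/φ) / β
z = ln(0.59/0.13) / 0.445 = ln(4.538) / 0.445 = 1.5126 / 0.445 = 3.399 km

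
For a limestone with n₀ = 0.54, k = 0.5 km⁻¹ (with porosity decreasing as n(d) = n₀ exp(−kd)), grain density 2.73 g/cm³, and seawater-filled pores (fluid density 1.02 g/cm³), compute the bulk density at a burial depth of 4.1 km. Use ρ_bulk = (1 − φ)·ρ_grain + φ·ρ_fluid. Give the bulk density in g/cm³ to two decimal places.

2.61 g/cm³

Porosity at depth: n = 0.54·exp(−0.5×4.1) = 0.54×0.1287 = 0.0695
Bulk density: ρ_b = (1−n)ρ_g + n·ρ_f = 0.9305×2.73 + 0.0695×1.02
       = 2.540 + 0.071 = 2.611 g/cm³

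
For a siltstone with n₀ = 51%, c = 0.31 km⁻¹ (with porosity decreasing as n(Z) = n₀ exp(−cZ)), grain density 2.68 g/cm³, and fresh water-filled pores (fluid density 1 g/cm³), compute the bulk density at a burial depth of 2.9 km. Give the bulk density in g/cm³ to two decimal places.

2.33 g/cm³

Porosity at depth: n = 0.51·exp(−0.31×2.9) = 0.51×0.4070 = 0.2076
Bulk density: ρ_b = (1−n)ρ_g + n·ρ_f = 0.7924×2.68 + 0.2076×1
       = 2.124 + 0.208 = 2.331 g/cm³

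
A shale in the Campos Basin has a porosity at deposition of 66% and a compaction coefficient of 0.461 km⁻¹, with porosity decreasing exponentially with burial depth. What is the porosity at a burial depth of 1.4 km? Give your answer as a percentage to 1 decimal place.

phi = phi₀·exp(−c·Z) = 0.66 × exp(−0.461 × 1.4) = 0.66 × exp(−0.6454)
  = 0.66 × 0.5245 = 0.3461

34.6%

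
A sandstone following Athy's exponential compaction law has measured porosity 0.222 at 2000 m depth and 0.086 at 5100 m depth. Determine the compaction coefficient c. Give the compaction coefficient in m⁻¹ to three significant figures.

Working in km (1 km = 1000 m; c in km⁻¹ = c in m⁻¹ × 1000):
Athy: φ(d) = φ₀ e^(−cd) ⇒ φ₁/φ₂ = e^{c(d₂−d₁)} ⇒ c = ln(φ₁/φ₂)/(d₂−d₁)
c = ln(0.222/0.086) / (5.1 − 2) = ln(2.581) / 3.1 = 0.9483 / 3.1 = 0.3059 km⁻¹

0.000306 m⁻¹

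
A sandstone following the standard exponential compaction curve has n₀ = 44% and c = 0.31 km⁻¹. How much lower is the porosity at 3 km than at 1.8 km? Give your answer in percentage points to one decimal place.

7.8 percentage points

n(1.8) = 0.44·e^(−0.31×1.8) = 0.2518
n(3) = 0.44·e^(−0.31×3) = 0.1736
Δn = 0.2518 − 0.1736 = 0.0782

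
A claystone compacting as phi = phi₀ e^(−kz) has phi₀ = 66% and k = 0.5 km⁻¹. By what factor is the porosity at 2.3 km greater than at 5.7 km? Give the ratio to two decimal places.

phi(z₁)/phi(z₂) = e^(−k·z₁)/e^(−k·z₂) = e^{k(z₂−z₁)}
= exp(0.5 × 3.4) = exp(1.7) = 5.4739

5.47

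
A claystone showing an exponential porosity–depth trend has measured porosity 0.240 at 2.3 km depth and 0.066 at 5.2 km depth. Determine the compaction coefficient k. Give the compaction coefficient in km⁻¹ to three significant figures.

0.445 km⁻¹

Athy: φ(Z) = φ₀ e^(−kZ) ⇒ φ₁/φ₂ = e^{k(Z₂−Z₁)} ⇒ k = ln(φ₁/φ₂)/(Z₂−Z₁)
k = ln(0.24/0.066) / (5.2 − 2.3) = ln(3.636) / 2.9 = 1.2910 / 2.9 = 0.4452 km⁻¹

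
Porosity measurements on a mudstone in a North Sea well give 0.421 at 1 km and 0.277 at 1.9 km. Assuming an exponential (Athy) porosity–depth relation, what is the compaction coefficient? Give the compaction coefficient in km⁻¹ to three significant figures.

Athy: phi(d) = phi₀ e^(−kd) ⇒ phi₁/phi₂ = e^{k(d₂−d₁)} ⇒ k = ln(phi₁/phi₂)/(d₂−d₁)
k = ln(0.421/0.277) / (1.9 − 1) = ln(1.52) / 0.9 = 0.4186 / 0.9 = 0.4651 km⁻¹

0.465 km⁻¹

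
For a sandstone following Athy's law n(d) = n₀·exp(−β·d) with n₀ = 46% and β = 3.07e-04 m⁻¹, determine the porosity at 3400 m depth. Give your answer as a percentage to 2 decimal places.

16.20%

Working in km (1 km = 1000 m; β in km⁻¹ = β in m⁻¹ × 1000):
n = n₀·exp(−β·d) = 0.46 × exp(−0.307 × 3.4) = 0.46 × exp(−1.044)
  = 0.46 × 0.3521 = 0.1620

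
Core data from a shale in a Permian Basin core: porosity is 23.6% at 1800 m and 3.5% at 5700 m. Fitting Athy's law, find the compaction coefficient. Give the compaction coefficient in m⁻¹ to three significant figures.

Working in km (1 km = 1000 m; k in km⁻¹ = k in m⁻¹ × 1000):
Athy: φ(d) = φ₀ e^(−kd) ⇒ φ₁/φ₂ = e^{k(d₂−d₁)} ⇒ k = ln(φ₁/φ₂)/(d₂−d₁)
k = ln(0.236/0.035) / (5.7 − 1.8) = ln(6.743) / 3.9 = 1.9085 / 3.9 = 0.4894 km⁻¹

0.000489 m⁻¹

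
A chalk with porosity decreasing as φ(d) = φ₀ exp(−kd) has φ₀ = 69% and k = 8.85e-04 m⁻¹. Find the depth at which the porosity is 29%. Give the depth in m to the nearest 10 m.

980 m

Working in km (1 km = 1000 m; k in km⁻¹ = k in m⁻¹ × 1000):
Invert Athy's law: d = ln(φ₀/φ) / k
d = ln(0.69/0.29) / 0.885 = ln(2.379) / 0.885 = 0.8668 / 0.885 = 0.979 km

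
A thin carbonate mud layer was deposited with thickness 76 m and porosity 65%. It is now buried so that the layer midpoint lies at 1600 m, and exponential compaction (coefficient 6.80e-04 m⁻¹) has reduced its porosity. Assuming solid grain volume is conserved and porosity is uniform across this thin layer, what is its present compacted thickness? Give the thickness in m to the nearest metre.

Working in km (1 km = 1000 m; k in km⁻¹ = k in m⁻¹ × 1000):
Porosity at 1.6 km: φ = 0.65·exp(−0.68×1.6) = 0.2190
Solid-volume conservation: h(1−φ) = h₀(1−φ₀) ⇒ h = h₀·(1−φ₀)/(1−φ)
h = 0.076 × (1 − 0.65)/(1 − 0.2190) = 0.076 × 0.4481 = 0.0341 km

34 m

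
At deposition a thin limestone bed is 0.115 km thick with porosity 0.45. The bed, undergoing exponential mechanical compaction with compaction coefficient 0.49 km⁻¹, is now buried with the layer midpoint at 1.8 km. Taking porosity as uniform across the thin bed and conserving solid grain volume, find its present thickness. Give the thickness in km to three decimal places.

Porosity at 1.8 km: φ = 0.45·exp(−0.49×1.8) = 0.1863
Solid-volume conservation: h(1−φ) = h₀(1−φ₀) ⇒ h = h₀·(1−φ₀)/(1−φ)
h = 0.115 × (1 − 0.45)/(1 − 0.1863) = 0.115 × 0.6759 = 0.0777 km

0.078 km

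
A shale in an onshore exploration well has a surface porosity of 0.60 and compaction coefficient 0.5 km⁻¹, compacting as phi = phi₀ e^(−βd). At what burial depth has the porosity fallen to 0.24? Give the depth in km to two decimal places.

1.83 km

Invert Athy's law: d = ln(phi₀/phi) / β
d = ln(0.6/0.24) / 0.5 = ln(2.5) / 0.5 = 0.9163 / 0.5 = 1.833 km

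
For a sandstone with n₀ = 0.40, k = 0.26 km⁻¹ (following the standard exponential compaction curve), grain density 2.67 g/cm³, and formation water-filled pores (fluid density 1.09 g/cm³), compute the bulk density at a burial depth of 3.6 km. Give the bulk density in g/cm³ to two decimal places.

2.42 g/cm³

Porosity at depth: n = 0.4·exp(−0.26×3.6) = 0.4×0.3922 = 0.1569
Bulk density: ρ_b = (1−n)ρ_g + n·ρ_f = 0.8431×2.67 + 0.1569×1.09
       = 2.251 + 0.171 = 2.422 g/cm³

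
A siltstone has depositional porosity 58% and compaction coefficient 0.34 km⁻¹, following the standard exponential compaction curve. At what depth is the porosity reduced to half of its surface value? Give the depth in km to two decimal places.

2.04 km

n/n₀ = 1/2 ⇒ exp(−k·d) = 1/2 ⇒ d = ln(2) / k
d = 0.6931 / 0.34 = 2.039 km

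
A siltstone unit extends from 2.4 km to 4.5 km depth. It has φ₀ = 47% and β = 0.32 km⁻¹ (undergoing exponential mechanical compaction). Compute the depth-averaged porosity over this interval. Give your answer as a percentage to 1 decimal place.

15.9%

⟨φ⟩ = (1/(d₂−d₁)) ∫ φ₀ e^(−βd) dd = φ₀·(e^(−β·d₁) − e^(−β·d₂)) / (β·(d₂−d₁))
e^(−0.32×2.4) = 0.4639; e^(−0.32×4.5) = 0.2369
⟨φ⟩ = 0.47 × (0.4639 − 0.2369) / (0.32 × 2.1) = 0.47 × 0.3378 = 0.1588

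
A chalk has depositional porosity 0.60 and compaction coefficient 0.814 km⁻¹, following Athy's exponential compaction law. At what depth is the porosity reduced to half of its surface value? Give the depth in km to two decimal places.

phi/phi₀ = 1/2 ⇒ exp(−c·z) = 1/2 ⇒ z = ln(2) / c
z = 0.6931 / 0.814 = 0.852 km

0.85 km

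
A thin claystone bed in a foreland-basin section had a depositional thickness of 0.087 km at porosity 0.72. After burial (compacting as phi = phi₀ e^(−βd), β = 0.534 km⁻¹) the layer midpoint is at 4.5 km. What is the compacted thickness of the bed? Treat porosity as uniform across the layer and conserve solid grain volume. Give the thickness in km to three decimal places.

0.026 km

Porosity at 4.5 km: phi = 0.72·exp(−0.534×4.5) = 0.0651
Solid-volume conservation: h(1−phi) = h₀(1−phi₀) ⇒ h = h₀·(1−phi₀)/(1−phi)
h = 0.087 × (1 − 0.72)/(1 − 0.0651) = 0.087 × 0.2995 = 0.0261 km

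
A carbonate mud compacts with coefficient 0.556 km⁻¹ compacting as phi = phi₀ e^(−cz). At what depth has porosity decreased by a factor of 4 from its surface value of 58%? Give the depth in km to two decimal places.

2.49 km

phi/phi₀ = 1/4 ⇒ exp(−c·z) = 1/4 ⇒ z = ln(4) / c
z = 1.3863 / 0.556 = 2.493 km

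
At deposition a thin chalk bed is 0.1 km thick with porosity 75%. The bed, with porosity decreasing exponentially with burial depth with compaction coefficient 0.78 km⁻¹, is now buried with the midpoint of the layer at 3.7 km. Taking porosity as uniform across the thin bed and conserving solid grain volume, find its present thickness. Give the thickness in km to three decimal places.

Porosity at 3.7 km: n = 0.75·exp(−0.78×3.7) = 0.0418
Solid-volume conservation: h(1−n) = h₀(1−n₀) ⇒ h = h₀·(1−n₀)/(1−n)
h = 0.1 × (1 − 0.75)/(1 − 0.0418) = 0.1 × 0.2609 = 0.0261 km

0.026 km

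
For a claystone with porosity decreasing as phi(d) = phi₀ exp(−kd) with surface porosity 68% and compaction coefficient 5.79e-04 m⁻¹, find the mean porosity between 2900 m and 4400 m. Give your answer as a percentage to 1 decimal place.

8.5%

Working in km (1 km = 1000 m; k in km⁻¹ = k in m⁻¹ × 1000):
⟨phi⟩ = (1/(d₂−d₁)) ∫ phi₀ e^(−kd) dd = phi₀·(e^(−k·d₁) − e^(−k·d₂)) / (k·(d₂−d₁))
e^(−0.579×2.9) = 0.1865; e^(−0.579×4.4) = 0.0783
⟨phi⟩ = 0.68 × (0.1865 − 0.0783) / (0.579 × 1.5) = 0.68 × 0.1247 = 0.0848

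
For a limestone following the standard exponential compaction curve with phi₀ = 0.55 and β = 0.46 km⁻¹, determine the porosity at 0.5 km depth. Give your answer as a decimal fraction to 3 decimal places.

0.437

phi = phi₀·exp(−β·d) = 0.55 × exp(−0.46 × 0.5) = 0.55 × exp(−0.23)
  = 0.55 × 0.7945 = 0.4370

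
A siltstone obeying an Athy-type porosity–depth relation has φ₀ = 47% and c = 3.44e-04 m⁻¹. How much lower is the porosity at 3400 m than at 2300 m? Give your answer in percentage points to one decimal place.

6.7 percentage points

Working in km (1 km = 1000 m; c in km⁻¹ = c in m⁻¹ × 1000):
φ(2.3) = 0.47·e^(−0.344×2.3) = 0.2131
φ(3.4) = 0.47·e^(−0.344×3.4) = 0.1459
Δφ = 0.2131 − 0.1459 = 0.0671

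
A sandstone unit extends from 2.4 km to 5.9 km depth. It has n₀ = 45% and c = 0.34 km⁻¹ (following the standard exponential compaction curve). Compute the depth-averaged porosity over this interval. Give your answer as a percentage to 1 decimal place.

11.6%

⟨n⟩ = (1/(z₂−z₁)) ∫ n₀ e^(−cz) dz = n₀·(e^(−c·z₁) − e^(−c·z₂)) / (c·(z₂−z₁))
e^(−0.34×2.4) = 0.4422; e^(−0.34×5.9) = 0.1345
⟨n⟩ = 0.45 × (0.4422 − 0.1345) / (0.34 × 3.5) = 0.45 × 0.2585 = 0.1163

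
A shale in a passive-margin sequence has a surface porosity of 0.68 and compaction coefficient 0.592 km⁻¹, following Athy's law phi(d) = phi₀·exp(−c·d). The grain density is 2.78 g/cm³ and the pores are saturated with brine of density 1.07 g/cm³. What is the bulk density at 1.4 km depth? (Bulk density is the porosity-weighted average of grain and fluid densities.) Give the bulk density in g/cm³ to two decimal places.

2.27 g/cm³

Porosity at depth: phi = 0.68·exp(−0.592×1.4) = 0.68×0.4366 = 0.2969
Bulk density: ρ_b = (1−phi)ρ_g + phi·ρ_f = 0.7031×2.78 + 0.2969×1.07
       = 1.955 + 0.318 = 2.272 g/cm³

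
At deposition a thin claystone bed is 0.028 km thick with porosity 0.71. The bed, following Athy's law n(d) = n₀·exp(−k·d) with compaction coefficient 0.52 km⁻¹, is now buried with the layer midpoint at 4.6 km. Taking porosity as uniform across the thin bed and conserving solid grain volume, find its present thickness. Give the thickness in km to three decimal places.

0.009 km

Porosity at 4.6 km: n = 0.71·exp(−0.52×4.6) = 0.0649
Solid-volume conservation: h(1−n) = h₀(1−n₀) ⇒ h = h₀·(1−n₀)/(1−n)
h = 0.028 × (1 − 0.71)/(1 − 0.0649) = 0.028 × 0.3101 = 0.0087 km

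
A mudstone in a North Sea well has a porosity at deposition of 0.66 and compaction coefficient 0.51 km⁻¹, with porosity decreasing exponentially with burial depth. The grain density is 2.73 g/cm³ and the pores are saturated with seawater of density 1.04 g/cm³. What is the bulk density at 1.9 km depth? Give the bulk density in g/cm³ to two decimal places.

2.31 g/cm³

Porosity at depth: φ = 0.66·exp(−0.51×1.9) = 0.66×0.3795 = 0.2504
Bulk density: ρ_b = (1−φ)ρ_g + φ·ρ_f = 0.7496×2.73 + 0.2504×1.04
       = 2.046 + 0.260 = 2.307 g/cm³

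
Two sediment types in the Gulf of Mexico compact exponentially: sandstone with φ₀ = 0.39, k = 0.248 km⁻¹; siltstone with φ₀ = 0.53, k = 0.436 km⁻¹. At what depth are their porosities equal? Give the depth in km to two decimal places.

1.63 km

Set φ₀ₐ e^(−kₐZ) = φ₀ᵦ e^(−kᵦZ) ⇒ ln(φ₀ₐ/φ₀ᵦ) = (kₐ − kᵦ)·Z
Z = ln(0.39/0.53) / (0.248 − 0.436) = -0.3067 / -0.188 = 1.632 km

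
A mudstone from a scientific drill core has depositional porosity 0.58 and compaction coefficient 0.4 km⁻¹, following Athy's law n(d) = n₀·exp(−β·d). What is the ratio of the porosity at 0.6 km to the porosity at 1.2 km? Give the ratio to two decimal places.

1.27

n(d₁)/n(d₂) = e^(−β·d₁)/e^(−β·d₂) = e^{β(d₂−d₁)}
= exp(0.4 × 0.6) = exp(0.24) = 1.2712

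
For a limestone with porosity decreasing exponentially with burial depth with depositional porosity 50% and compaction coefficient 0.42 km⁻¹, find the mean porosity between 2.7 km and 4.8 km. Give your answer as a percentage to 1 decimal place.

⟨φ⟩ = (1/(Z₂−Z₁)) ∫ φ₀ e^(−kZ) dZ = φ₀·(e^(−k·Z₁) − e^(−k·Z₂)) / (k·(Z₂−Z₁))
e^(−0.42×2.7) = 0.3217; e^(−0.42×4.8) = 0.1332
⟨φ⟩ = 0.5 × (0.3217 − 0.1332) / (0.42 × 2.1) = 0.5 × 0.2138 = 0.1069

10.7%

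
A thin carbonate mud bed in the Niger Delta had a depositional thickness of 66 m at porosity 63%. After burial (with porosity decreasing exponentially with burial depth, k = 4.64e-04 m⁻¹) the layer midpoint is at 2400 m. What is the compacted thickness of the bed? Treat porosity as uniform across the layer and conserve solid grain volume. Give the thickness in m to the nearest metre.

Working in km (1 km = 1000 m; k in km⁻¹ = k in m⁻¹ × 1000):
Porosity at 2.4 km: φ = 0.63·exp(−0.464×2.4) = 0.2069
Solid-volume conservation: h(1−φ) = h₀(1−φ₀) ⇒ h = h₀·(1−φ₀)/(1−φ)
h = 0.066 × (1 − 0.63)/(1 − 0.2069) = 0.066 × 0.4665 = 0.0308 km

31 m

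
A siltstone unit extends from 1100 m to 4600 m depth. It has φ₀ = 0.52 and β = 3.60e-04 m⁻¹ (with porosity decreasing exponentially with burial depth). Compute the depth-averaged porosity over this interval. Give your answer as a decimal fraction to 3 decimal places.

Working in km (1 km = 1000 m; β in km⁻¹ = β in m⁻¹ × 1000):
⟨φ⟩ = (1/(z₂−z₁)) ∫ φ₀ e^(−βz) dz = φ₀·(e^(−β·z₁) − e^(−β·z₂)) / (β·(z₂−z₁))
e^(−0.36×1.1) = 0.6730; e^(−0.36×4.6) = 0.1909
⟨φ⟩ = 0.52 × (0.6730 − 0.1909) / (0.36 × 3.5) = 0.52 × 0.3826 = 0.1990

0.199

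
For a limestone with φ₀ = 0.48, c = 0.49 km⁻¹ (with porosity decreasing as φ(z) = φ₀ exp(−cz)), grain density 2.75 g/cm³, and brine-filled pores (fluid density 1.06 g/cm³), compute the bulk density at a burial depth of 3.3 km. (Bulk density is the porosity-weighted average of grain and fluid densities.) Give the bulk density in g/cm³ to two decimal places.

Porosity at depth: φ = 0.48·exp(−0.49×3.3) = 0.48×0.1985 = 0.0953
Bulk density: ρ_b = (1−φ)ρ_g + φ·ρ_f = 0.9047×2.75 + 0.0953×1.06
       = 2.488 + 0.101 = 2.589 g/cm³

2.59 g/cm³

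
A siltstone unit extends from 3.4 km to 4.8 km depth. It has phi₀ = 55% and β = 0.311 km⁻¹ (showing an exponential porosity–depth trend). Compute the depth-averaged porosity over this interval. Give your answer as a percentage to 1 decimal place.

15.5%

⟨phi⟩ = (1/(z₂−z₁)) ∫ phi₀ e^(−βz) dz = phi₀·(e^(−β·z₁) − e^(−β·z₂)) / (β·(z₂−z₁))
e^(−0.311×3.4) = 0.3474; e^(−0.311×4.8) = 0.2247
⟨phi⟩ = 0.55 × (0.3474 − 0.2247) / (0.311 × 1.4) = 0.55 × 0.2816 = 0.1549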